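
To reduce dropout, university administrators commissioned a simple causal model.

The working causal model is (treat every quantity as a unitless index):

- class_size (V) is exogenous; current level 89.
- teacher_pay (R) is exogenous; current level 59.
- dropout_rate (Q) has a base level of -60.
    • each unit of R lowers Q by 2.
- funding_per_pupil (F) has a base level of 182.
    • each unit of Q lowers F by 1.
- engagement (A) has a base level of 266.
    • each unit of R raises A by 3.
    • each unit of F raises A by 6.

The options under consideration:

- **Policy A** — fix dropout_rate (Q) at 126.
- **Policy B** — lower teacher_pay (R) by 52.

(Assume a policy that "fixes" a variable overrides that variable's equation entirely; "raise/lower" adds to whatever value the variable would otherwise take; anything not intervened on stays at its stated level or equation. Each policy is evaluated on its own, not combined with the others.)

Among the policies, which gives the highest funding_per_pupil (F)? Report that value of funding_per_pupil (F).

256

Policy A (Q := 126):
  R = 59
  Q = 126
  F = 182 − 126 = 56
Policy B (R − 52):
  R = 59 − 52 = 7
  Q = -60 − 2·7 = -74
  F = 182 − (-74) = 256
Comparing — Policy A: F=56, Policy B: F=256. Highest is 256 (Policy B).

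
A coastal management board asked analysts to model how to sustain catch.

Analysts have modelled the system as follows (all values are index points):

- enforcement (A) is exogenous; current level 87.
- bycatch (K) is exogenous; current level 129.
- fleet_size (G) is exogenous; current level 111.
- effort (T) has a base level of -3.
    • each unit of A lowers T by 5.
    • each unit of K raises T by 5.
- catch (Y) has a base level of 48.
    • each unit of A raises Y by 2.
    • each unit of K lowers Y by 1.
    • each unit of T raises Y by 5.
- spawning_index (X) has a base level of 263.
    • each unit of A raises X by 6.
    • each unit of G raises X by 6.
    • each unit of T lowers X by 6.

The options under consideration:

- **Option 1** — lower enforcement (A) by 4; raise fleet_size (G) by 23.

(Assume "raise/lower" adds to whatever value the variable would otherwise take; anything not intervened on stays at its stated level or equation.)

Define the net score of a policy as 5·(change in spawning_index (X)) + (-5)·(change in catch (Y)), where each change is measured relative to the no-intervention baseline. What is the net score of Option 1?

Baseline:
  A = 87
  K = 129
  G = 111
  T = -3 − 5·87 + 5·129 = 207
  Y = 48 + 2·87 − 129 + 5·207 = 1128
  X = 263 + 6·87 + 6·111 − 6·207 = 209
Option 1 (A − 4, G + 23):
  A = 87 − 4 = 83
  K = 129
  G = 111 + 23 = 134
  T = -3 − 5·83 + 5·129 = 227
  Y = 48 + 2·83 − 129 + 5·227 = 1220
  X = 263 + 6·83 + 6·134 − 6·227 = 203
ΔX = 203 − 209 = -6; ΔY = 1220 − 1128 = 92
Score = 5·(-6) + (-5)·92 = -490

-490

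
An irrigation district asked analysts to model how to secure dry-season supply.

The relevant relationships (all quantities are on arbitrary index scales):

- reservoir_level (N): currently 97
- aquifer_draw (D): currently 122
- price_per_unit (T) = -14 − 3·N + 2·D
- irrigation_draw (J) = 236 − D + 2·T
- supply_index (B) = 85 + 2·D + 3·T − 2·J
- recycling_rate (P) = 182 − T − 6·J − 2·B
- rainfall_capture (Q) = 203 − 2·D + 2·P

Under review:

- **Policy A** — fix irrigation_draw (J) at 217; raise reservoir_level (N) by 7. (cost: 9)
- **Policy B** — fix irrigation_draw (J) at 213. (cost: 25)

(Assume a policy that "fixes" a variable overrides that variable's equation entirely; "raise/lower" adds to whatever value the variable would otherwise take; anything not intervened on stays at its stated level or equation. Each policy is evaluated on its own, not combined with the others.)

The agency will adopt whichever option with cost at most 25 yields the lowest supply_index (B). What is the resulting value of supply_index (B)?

Policy A (J := 217, N + 7):
  N = 97 + 7 = 104
  D = 122
  T = -14 − 3·104 + 2·122 = -82
  J = 217
  B = 85 + 2·122 + 3·(-82) − 2·217 = -351
Policy B (J := 213):
  N = 97
  D = 122
  T = -14 − 3·97 + 2·122 = -61
  J = 213
  B = 85 + 2·122 + 3·(-61) − 2·213 = -280
Comparing — Policy A: B=-351, Policy B: B=-280. Lowest is -351 (Policy A).

-351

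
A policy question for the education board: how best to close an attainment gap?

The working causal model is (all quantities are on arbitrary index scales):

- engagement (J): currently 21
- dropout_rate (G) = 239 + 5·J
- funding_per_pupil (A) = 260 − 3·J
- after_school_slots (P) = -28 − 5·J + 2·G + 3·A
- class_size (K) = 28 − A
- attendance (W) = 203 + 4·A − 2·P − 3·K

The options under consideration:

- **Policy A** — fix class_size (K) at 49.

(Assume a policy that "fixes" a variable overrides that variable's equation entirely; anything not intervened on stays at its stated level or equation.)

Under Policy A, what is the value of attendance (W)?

-1448

Policy A (K := 49):
  J = 21
  G = 239 + 5·21 = 344
  A = 260 − 3·21 = 197
  P = -28 − 5·21 + 2·344 + 3·197 = 1146
  K = 49
  W = 203 + 4·197 − 2·1146 − 3·49 = -1448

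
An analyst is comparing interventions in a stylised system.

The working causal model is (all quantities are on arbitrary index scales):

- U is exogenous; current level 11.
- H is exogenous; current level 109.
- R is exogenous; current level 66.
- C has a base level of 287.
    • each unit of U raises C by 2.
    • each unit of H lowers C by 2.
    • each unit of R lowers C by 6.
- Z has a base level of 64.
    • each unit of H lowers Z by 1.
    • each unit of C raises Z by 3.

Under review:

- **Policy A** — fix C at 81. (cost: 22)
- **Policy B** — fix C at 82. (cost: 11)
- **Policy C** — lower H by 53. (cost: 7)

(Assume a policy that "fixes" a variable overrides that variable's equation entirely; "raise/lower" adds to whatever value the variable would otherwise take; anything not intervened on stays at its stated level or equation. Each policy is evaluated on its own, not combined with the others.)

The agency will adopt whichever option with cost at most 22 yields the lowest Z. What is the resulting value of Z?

-589

Policy A (C := 81):
  U = 11
  H = 109
  R = 66
  C = 81
  Z = 64 − 109 + 3·81 = 198
Policy B (C := 82):
  U = 11
  H = 109
  R = 66
  C = 82
  Z = 64 − 109 + 3·82 = 201
Policy C (H − 53):
  U = 11
  H = 109 − 53 = 56
  R = 66
  C = 287 + 2·11 − 2·56 − 6·66 = -199
  Z = 64 − 56 + 3·(-199) = -589
Comparing — Policy A: Z=198, Policy B: Z=201, Policy C: Z=-589. Lowest is -589 (Policy C).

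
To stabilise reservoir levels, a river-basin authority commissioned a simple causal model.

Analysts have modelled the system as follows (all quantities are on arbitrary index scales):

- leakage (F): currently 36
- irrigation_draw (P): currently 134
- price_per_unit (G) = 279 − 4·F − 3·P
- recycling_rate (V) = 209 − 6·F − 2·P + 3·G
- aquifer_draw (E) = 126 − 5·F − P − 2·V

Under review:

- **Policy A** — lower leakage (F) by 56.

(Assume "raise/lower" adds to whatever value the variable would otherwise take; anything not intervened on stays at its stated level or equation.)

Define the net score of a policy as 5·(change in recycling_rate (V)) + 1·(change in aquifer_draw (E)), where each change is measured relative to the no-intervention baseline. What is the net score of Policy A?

Baseline:
  F = 36
  P = 134
  G = 279 − 4·36 − 3·134 = -267
  V = 209 − 6·36 − 2·134 + 3·(-267) = -1076
  E = 126 − 5·36 − 134 − 2·(-1076) = 1964
Policy A (F − 56):
  F = 36 − 56 = -20
  P = 134
  G = 279 − 4·(-20) − 3·134 = -43
  V = 209 − 6·(-20) − 2·134 + 3·(-43) = -68
  E = 126 − 5·(-20) − 134 − 2·(-68) = 228
ΔV = -68 − (-1076) = 1008; ΔE = 228 − 1964 = -1736
Score = 5·1008 + 1·(-1736) = 3304

3304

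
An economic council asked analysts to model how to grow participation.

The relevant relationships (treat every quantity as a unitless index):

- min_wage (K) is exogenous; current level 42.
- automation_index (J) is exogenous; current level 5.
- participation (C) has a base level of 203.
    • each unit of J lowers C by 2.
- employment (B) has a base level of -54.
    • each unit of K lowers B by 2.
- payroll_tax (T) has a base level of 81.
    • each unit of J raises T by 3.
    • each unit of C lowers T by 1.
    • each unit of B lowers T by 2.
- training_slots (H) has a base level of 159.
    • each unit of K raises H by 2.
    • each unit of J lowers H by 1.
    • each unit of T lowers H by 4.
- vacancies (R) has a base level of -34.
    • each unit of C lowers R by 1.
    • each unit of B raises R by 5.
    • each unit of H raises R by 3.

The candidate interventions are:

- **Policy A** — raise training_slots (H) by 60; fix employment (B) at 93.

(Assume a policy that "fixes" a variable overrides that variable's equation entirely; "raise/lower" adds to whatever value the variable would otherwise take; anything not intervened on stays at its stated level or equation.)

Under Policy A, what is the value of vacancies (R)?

Policy A (H + 60, B := 93):
  K = 42
  J = 5
  C = 203 − 2·5 = 193
  B = 93
  T = 81 + 3·5 − 193 − 2·93 = -283
  H = 159 + 2·42 − 5 − 4·(-283) (+60 from intervention) = 1430
  R = -34 − 193 + 5·93 + 3·1430 = 4528

4528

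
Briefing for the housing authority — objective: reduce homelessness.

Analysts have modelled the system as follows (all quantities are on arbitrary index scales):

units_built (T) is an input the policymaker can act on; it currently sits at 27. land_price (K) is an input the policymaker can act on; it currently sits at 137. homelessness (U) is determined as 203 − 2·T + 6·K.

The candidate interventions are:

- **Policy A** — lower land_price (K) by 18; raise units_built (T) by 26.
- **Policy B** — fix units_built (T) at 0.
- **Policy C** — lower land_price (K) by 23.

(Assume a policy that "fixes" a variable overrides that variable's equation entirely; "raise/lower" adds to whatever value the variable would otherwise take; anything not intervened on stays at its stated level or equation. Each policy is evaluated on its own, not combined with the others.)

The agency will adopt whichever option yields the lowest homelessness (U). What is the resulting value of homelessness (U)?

811

Policy A (K − 18, T + 26):
  T = 27 + 26 = 53
  K = 137 − 18 = 119
  U = 203 − 2·53 + 6·119 = 811
Policy B (T := 0):
  T = 0
  K = 137
  U = 203 − 2·0 + 6·137 = 1025
Policy C (K − 23):
  T = 27
  K = 137 − 23 = 114
  U = 203 − 2·27 + 6·114 = 833
Comparing — Policy A: U=811, Policy B: U=1025, Policy C: U=833. Lowest is 811 (Policy A).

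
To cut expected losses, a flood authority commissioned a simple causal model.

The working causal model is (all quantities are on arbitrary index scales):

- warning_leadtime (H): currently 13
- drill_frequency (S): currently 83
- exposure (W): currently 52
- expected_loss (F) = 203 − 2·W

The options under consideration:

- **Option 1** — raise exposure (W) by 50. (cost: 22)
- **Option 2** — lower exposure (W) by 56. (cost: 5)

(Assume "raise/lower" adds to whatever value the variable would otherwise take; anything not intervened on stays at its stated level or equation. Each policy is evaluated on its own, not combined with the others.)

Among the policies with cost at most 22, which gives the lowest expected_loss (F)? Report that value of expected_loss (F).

Option 1 (W + 50):
  W = 52 + 50 = 102
  F = 203 − 2·102 = -1
Option 2 (W − 56):
  W = 52 − 56 = -4
  F = 203 − 2·(-4) = 211
Comparing — Option 1: F=-1, Option 2: F=211. Lowest is -1 (Option 1).

-1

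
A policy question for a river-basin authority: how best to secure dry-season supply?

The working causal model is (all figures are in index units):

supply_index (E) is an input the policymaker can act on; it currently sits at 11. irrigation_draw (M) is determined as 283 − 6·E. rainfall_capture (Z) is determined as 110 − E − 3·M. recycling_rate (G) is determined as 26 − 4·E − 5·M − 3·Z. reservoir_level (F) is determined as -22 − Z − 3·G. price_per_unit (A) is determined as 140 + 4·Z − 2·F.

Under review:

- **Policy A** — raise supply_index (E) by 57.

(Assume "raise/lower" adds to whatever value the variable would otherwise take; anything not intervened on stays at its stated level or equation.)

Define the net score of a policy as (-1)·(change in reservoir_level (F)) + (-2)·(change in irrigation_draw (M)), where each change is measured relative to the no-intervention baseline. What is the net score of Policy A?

Baseline:
  E = 11
  M = 283 − 6·11 = 217
  Z = 110 − 11 − 3·217 = -552
  G = 26 − 4·11 − 5·217 − 3·(-552) = 553
  F = -22 − (-552) − 3·553 = -1129
Policy A (E + 57):
  E = 11 + 57 = 68
  M = 283 − 6·68 = -125
  Z = 110 − 68 − 3·(-125) = 417
  G = 26 − 4·68 − 5·(-125) − 3·417 = -872
  F = -22 − 417 − 3·(-872) = 2177
ΔF = 2177 − (-1129) = 3306; ΔM = -125 − 217 = -342
Score = (-1)·3306 + (-2)·(-342) = -2622

-2622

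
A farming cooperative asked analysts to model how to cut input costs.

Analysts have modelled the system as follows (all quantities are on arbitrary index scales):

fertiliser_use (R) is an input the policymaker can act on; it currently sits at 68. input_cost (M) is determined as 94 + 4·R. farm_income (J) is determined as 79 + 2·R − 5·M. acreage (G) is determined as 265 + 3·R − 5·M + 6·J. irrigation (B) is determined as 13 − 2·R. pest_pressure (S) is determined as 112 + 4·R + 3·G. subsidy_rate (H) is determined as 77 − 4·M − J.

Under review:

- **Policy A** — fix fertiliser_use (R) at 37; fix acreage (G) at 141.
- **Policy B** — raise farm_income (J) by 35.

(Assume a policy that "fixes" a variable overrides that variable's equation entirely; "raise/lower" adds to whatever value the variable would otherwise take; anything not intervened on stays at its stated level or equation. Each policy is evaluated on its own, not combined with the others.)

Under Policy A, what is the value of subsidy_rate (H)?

166

Policy A (R := 37, G := 141):
  R = 37
  M = 94 + 4·37 = 242
  J = 79 + 2·37 − 5·242 = -1057
  H = 77 − 4·242 − (-1057) = 166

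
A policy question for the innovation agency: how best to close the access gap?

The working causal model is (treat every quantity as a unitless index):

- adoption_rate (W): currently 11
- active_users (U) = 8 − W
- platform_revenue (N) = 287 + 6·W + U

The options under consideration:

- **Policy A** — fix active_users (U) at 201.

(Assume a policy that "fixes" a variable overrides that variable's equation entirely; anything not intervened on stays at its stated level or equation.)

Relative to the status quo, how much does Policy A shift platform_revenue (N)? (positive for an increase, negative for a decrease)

204

Baseline:
  W = 11
  U = 8 − 11 = -3
  N = 287 + 6·11 + (-3) = 350
Policy A (U := 201):
  W = 11
  U = 201
  N = 287 + 6·11 + 201 = 554
Change in N: 554 − 350 = 204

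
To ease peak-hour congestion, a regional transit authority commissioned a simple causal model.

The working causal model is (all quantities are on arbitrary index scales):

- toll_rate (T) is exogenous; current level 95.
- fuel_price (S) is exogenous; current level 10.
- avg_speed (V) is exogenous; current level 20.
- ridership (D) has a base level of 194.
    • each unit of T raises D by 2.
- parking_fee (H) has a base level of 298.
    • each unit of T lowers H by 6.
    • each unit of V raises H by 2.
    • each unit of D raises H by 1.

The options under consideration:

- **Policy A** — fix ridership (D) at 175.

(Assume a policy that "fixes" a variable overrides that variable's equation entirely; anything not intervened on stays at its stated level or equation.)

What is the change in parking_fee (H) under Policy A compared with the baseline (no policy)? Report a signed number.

-209

Baseline:
  T = 95
  V = 20
  D = 194 + 2·95 = 384
  H = 298 − 6·95 + 2·20 + 384 = 152
Policy A (D := 175):
  T = 95
  V = 20
  D = 175
  H = 298 − 6·95 + 2·20 + 175 = -57
Change in H: -57 − 152 = -209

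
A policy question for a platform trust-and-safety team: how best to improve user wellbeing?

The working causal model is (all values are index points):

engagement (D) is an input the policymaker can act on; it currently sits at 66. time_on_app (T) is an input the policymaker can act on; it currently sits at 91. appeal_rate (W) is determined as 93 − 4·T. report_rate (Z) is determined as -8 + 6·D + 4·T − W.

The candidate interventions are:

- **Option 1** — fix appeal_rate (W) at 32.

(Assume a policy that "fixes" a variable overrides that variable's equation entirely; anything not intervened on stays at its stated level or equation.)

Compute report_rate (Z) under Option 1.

720

Option 1 (W := 32):
  D = 66
  T = 91
  W = 32
  Z = -8 + 6·66 + 4·91 − 32 = 720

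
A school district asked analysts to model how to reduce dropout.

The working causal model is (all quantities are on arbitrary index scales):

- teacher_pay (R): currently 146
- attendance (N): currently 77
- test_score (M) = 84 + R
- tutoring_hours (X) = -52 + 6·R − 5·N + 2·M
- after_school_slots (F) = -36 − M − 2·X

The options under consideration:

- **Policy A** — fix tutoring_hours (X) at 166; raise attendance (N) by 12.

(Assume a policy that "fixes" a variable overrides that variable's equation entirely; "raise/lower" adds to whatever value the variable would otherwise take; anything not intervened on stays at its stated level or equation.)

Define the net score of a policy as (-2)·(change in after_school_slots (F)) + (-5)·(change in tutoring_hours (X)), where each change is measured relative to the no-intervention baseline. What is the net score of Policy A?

Baseline:
  R = 146
  N = 77
  M = 84 + 146 = 230
  X = -52 + 6·146 − 5·77 + 2·230 = 899
  F = -36 − 230 − 2·899 = -2064
Policy A (X := 166, N + 12):
  R = 146
  N = 77 + 12 = 89
  M = 84 + 146 = 230
  X = 166
  F = -36 − 230 − 2·166 = -598
ΔF = -598 − (-2064) = 1466; ΔX = 166 − 899 = -733
Score = (-2)·1466 + (-5)·(-733) = 733

733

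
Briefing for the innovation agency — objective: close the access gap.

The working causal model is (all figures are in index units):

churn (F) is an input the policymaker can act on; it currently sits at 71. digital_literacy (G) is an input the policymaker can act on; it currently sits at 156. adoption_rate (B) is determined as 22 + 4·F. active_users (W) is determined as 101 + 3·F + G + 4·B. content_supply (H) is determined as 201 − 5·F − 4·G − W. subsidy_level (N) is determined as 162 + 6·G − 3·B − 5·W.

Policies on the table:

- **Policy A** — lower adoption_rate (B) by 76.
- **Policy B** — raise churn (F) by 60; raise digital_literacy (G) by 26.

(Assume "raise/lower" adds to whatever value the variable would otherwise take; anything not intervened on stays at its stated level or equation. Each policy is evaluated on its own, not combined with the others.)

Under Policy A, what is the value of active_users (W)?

1390

Policy A (B − 76):
  F = 71
  G = 156
  B = 22 + 4·71 (−76 from intervention) = 230
  W = 101 + 3·71 + 156 + 4·230 = 1390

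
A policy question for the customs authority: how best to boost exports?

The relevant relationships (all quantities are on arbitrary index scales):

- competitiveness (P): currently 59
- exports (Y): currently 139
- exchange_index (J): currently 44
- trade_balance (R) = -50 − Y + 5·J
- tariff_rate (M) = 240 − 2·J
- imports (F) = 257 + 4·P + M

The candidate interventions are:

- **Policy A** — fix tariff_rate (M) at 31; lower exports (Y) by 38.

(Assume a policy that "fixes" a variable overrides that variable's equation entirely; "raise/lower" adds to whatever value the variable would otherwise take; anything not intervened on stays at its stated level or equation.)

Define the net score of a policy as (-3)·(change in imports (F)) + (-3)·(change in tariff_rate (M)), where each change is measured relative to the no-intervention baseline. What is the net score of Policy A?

726

Baseline:
  P = 59
  J = 44
  M = 240 − 2·44 = 152
  F = 257 + 4·59 + 152 = 645
Policy A (M := 31, Y − 38):
  P = 59
  J = 44
  M = 31
  F = 257 + 4·59 + 31 = 524
ΔF = 524 − 645 = -121; ΔM = 31 − 152 = -121
Score = (-3)·(-121) + (-3)·(-121) = 726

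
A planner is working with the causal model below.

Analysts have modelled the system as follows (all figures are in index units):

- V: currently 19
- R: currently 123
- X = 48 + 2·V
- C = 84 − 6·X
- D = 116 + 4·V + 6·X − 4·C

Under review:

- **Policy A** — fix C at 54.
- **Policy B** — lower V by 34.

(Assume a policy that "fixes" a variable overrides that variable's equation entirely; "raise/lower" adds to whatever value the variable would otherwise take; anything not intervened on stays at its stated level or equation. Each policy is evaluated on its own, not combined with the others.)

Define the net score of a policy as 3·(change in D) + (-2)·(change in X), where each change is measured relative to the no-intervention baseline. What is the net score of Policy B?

-6392

Baseline:
  V = 19
  X = 48 + 2·19 = 86
  C = 84 − 6·86 = -432
  D = 116 + 4·19 + 6·86 − 4·(-432) = 2436
Policy B (V − 34):
  V = 19 − 34 = -15
  X = 48 + 2·(-15) = 18
  C = 84 − 6·18 = -24
  D = 116 + 4·(-15) + 6·18 − 4·(-24) = 260
ΔD = 260 − 2436 = -2176; ΔX = 18 − 86 = -68
Score = 3·(-2176) + (-2)·(-68) = -6392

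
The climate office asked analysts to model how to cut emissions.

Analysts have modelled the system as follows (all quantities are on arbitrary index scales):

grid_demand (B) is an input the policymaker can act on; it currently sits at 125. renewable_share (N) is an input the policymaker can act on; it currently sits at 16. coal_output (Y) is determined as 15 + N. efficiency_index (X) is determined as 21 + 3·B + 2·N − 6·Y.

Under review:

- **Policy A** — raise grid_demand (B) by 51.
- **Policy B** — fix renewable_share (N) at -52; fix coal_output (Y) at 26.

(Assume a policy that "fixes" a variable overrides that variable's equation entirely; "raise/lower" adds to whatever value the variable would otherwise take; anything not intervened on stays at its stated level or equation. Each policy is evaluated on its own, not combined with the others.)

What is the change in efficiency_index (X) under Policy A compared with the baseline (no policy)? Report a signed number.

153

Baseline:
  B = 125
  N = 16
  Y = 15 + 16 = 31
  X = 21 + 3·125 + 2·16 − 6·31 = 242
Policy A (B + 51):
  B = 125 + 51 = 176
  N = 16
  Y = 15 + 16 = 31
  X = 21 + 3·176 + 2·16 − 6·31 = 395
Change in X: 395 − 242 = 153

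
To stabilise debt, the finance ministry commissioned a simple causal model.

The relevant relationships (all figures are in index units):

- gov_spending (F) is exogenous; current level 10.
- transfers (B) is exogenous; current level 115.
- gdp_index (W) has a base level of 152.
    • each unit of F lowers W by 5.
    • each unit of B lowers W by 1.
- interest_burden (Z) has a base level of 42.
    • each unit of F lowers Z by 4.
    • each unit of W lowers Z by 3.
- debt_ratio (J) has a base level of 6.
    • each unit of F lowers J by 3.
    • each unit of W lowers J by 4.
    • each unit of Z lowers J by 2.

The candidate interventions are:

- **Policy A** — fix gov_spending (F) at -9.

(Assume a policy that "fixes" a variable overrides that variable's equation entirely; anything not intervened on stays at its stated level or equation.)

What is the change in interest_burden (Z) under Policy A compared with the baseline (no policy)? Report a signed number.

-209

Baseline:
  F = 10
  B = 115
  W = 152 − 5·10 − 115 = -13
  Z = 42 − 4·10 − 3·(-13) = 41
Policy A (F := -9):
  F = -9
  B = 115
  W = 152 − 5·(-9) − 115 = 82
  Z = 42 − 4·(-9) − 3·82 = -168
Change in Z: -168 − 41 = -209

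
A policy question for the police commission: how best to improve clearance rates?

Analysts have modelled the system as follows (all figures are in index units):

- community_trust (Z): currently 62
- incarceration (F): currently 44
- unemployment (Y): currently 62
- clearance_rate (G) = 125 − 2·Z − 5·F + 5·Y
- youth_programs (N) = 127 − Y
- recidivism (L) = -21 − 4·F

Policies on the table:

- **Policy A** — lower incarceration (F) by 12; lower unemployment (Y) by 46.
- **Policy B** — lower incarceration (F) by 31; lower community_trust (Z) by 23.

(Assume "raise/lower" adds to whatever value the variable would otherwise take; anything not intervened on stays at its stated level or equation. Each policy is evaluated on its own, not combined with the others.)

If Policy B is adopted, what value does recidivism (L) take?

-73

Policy B (F − 31, Z − 23):
  F = 44 − 31 = 13
  L = -21 − 4·13 = -73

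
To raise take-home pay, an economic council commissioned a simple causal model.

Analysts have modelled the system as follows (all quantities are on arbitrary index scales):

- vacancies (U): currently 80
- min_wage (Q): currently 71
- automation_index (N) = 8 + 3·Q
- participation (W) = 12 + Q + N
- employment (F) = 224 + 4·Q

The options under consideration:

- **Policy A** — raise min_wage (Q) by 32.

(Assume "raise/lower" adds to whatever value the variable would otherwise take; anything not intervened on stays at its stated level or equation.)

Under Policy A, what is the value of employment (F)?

Policy A (Q + 32):
  Q = 71 + 32 = 103
  F = 224 + 4·103 = 636

636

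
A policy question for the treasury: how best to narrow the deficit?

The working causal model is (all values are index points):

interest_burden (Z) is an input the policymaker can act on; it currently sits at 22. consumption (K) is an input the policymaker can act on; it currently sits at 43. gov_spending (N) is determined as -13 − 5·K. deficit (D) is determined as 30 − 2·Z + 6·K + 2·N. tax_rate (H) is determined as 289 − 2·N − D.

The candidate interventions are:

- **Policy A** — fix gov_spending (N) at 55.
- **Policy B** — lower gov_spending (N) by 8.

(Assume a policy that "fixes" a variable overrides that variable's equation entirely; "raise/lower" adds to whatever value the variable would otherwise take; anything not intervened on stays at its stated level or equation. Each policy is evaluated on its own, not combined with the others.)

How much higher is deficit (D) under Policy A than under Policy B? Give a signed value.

582

Policy A (N := 55):
  Z = 22
  K = 43
  N = 55
  D = 30 − 2·22 + 6·43 + 2·55 = 354
Policy B (N − 8):
  Z = 22
  K = 43
  N = -13 − 5·43 (−8 from intervention) = -236
  D = 30 − 2·22 + 6·43 + 2·(-236) = -228
D: 354 − (-228) = 582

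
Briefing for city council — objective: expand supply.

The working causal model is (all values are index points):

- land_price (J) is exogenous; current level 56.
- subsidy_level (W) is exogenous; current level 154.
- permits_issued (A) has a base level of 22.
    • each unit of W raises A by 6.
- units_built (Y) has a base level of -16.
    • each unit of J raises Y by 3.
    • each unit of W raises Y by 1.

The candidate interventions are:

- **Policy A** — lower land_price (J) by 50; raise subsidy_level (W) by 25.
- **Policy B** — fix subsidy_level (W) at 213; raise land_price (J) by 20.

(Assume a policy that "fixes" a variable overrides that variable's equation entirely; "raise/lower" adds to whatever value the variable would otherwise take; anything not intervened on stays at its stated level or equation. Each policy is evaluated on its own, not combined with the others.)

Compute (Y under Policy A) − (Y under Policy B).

Policy A (J − 50, W + 25):
  J = 56 − 50 = 6
  W = 154 + 25 = 179
  Y = -16 + 3·6 + 179 = 181
Policy B (W := 213, J + 20):
  J = 56 + 20 = 76
  W = 213
  Y = -16 + 3·76 + 213 = 425
Y: 181 − 425 = -244

-244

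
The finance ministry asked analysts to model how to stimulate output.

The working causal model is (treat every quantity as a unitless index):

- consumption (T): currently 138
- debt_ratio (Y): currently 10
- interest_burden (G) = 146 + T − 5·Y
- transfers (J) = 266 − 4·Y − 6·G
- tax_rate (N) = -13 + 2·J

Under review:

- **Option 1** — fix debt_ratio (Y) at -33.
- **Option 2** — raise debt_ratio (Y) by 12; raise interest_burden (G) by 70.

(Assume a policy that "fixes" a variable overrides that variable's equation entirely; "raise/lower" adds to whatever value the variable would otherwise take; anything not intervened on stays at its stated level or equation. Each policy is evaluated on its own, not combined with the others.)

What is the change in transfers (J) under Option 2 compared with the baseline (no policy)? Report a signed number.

Baseline:
  T = 138
  Y = 10
  G = 146 + 138 − 5·10 = 234
  J = 266 − 4·10 − 6·234 = -1178
Option 2 (Y + 12, G + 70):
  T = 138
  Y = 10 + 12 = 22
  G = 146 + 138 − 5·22 (+70 from intervention) = 244
  J = 266 − 4·22 − 6·244 = -1286
Change in J: -1286 − (-1178) = -108

-108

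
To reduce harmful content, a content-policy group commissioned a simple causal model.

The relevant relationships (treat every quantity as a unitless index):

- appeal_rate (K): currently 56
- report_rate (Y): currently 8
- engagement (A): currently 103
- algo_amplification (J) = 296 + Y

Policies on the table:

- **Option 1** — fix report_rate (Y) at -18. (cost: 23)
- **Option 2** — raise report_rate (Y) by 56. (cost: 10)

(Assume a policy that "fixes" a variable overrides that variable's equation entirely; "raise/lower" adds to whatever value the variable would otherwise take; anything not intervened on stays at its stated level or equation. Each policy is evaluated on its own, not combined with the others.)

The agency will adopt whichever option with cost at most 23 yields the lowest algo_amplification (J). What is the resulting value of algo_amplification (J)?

278

Option 1 (Y := -18):
  Y = -18
  J = 296 + (-18) = 278
Option 2 (Y + 56):
  Y = 8 + 56 = 64
  J = 296 + 64 = 360
Comparing — Option 1: J=278, Option 2: J=360. Lowest is 278 (Option 1).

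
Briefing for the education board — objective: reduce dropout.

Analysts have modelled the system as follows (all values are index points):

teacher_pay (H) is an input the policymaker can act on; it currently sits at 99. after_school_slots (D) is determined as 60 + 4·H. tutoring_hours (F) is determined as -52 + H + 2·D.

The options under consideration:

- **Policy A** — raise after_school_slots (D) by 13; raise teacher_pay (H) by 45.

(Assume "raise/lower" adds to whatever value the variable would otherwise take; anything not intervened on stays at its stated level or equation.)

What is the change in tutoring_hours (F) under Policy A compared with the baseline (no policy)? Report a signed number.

Baseline:
  H = 99
  D = 60 + 4·99 = 456
  F = -52 + 99 + 2·456 = 959
Policy A (D + 13, H + 45):
  H = 99 + 45 = 144
  D = 60 + 4·144 (+13 from intervention) = 649
  F = -52 + 144 + 2·649 = 1390
Change in F: 1390 − 959 = 431

431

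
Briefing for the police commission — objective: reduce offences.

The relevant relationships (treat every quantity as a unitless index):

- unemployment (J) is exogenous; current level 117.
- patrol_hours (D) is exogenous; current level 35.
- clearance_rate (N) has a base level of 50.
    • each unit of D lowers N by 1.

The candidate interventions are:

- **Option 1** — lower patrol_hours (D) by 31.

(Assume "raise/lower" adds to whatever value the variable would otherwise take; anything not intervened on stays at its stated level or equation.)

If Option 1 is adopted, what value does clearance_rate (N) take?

Option 1 (D − 31):
  D = 35 − 31 = 4
  N = 50 − 4 = 46

46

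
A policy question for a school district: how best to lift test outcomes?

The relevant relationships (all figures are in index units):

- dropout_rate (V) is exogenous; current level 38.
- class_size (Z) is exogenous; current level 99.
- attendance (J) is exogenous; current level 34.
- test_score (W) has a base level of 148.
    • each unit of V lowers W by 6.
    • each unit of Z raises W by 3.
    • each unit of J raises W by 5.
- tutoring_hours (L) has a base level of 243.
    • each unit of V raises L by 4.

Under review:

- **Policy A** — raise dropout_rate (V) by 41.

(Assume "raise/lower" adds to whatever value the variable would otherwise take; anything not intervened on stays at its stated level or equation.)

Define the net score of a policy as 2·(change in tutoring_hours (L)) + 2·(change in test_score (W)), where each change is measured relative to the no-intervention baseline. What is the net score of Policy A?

Baseline:
  V = 38
  Z = 99
  J = 34
  W = 148 − 6·38 + 3·99 + 5·34 = 387
  L = 243 + 4·38 = 395
Policy A (V + 41):
  V = 38 + 41 = 79
  Z = 99
  J = 34
  W = 148 − 6·79 + 3·99 + 5·34 = 141
  L = 243 + 4·79 = 559
ΔL = 559 − 395 = 164; ΔW = 141 − 387 = -246
Score = 2·164 + 2·(-246) = -164

-164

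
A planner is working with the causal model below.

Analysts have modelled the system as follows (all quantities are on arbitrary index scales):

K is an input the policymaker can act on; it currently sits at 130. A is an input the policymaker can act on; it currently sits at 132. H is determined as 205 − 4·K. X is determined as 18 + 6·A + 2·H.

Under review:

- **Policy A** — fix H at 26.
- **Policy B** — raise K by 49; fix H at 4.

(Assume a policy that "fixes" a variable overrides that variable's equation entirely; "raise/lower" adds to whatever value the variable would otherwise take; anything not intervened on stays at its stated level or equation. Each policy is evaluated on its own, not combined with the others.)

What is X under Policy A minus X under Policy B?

Policy A (H := 26):
  K = 130
  A = 132
  H = 26
  X = 18 + 6·132 + 2·26 = 862
Policy B (K + 49, H := 4):
  K = 130 + 49 = 179
  A = 132
  H = 4
  X = 18 + 6·132 + 2·4 = 818
X: 862 − 818 = 44

44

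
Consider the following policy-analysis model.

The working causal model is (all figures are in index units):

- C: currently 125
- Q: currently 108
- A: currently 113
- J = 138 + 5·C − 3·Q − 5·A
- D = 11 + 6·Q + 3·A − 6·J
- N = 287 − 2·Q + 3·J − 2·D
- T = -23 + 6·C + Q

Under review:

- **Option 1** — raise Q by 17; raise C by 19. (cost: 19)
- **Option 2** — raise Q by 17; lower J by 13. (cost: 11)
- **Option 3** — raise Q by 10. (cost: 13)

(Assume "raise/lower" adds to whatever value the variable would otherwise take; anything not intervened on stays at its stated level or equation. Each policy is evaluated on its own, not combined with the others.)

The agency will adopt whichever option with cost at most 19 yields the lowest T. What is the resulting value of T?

845

Option 1 (Q + 17, C + 19):
  C = 125 + 19 = 144
  Q = 108 + 17 = 125
  T = -23 + 6·144 + 125 = 966
Option 2 (Q + 17, J − 13):
  C = 125
  Q = 108 + 17 = 125
  T = -23 + 6·125 + 125 = 852
Option 3 (Q + 10):
  C = 125
  Q = 108 + 10 = 118
  T = -23 + 6·125 + 118 = 845
Comparing — Option 1: T=966, Option 2: T=852, Option 3: T=845. Lowest is 845 (Option 3).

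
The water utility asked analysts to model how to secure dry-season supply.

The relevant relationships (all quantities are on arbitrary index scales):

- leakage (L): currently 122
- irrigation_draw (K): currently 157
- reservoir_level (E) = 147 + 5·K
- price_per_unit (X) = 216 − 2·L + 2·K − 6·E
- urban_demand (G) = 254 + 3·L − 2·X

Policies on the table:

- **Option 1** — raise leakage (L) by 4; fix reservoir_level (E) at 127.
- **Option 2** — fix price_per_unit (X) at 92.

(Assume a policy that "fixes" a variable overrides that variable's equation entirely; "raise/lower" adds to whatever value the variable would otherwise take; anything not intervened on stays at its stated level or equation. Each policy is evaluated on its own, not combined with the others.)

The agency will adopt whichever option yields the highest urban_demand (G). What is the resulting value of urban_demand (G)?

1600

Option 1 (L + 4, E := 127):
  L = 122 + 4 = 126
  K = 157
  E = 127
  X = 216 − 2·126 + 2·157 − 6·127 = -484
  G = 254 + 3·126 − 2·(-484) = 1600
Option 2 (X := 92):
  L = 122
  K = 157
  E = 147 + 5·157 = 932
  X = 92
  G = 254 + 3·122 − 2·92 = 436
Comparing — Option 1: G=1600, Option 2: G=436. Highest is 1600 (Option 1).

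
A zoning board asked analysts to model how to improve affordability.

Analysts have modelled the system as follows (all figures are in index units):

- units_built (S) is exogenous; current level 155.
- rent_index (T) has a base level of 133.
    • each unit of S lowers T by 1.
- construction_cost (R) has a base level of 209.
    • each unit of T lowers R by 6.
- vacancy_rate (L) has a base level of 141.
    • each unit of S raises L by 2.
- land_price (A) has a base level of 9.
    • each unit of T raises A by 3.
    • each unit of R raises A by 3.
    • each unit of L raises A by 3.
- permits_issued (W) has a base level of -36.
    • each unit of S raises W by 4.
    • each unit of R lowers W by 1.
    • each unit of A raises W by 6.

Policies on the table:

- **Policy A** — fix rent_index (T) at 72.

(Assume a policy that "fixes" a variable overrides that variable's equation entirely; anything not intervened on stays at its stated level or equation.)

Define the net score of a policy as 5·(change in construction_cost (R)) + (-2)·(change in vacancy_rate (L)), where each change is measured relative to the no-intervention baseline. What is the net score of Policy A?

Baseline:
  S = 155
  T = 133 − 155 = -22
  R = 209 − 6·(-22) = 341
  L = 141 + 2·155 = 451
Policy A (T := 72):
  S = 155
  T = 72
  R = 209 − 6·72 = -223
  L = 141 + 2·155 = 451
ΔR = -223 − 341 = -564; ΔL = 451 − 451 = 0
Score = 5·(-564) + (-2)·0 = -2820

-2820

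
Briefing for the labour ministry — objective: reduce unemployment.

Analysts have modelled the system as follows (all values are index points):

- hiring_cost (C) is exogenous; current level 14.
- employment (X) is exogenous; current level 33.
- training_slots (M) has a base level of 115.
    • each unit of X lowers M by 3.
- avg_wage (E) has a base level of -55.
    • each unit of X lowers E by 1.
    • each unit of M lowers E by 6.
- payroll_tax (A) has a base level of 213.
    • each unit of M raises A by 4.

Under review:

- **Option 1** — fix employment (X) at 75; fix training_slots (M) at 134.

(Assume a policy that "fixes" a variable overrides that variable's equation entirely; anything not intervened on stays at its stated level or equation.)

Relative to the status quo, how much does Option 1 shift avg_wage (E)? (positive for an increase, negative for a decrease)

-750

Baseline:
  X = 33
  M = 115 − 3·33 = 16
  E = -55 − 33 − 6·16 = -184
Option 1 (X := 75, M := 134):
  X = 75
  M = 134
  E = -55 − 75 − 6·134 = -934
Change in E: -934 − (-184) = -750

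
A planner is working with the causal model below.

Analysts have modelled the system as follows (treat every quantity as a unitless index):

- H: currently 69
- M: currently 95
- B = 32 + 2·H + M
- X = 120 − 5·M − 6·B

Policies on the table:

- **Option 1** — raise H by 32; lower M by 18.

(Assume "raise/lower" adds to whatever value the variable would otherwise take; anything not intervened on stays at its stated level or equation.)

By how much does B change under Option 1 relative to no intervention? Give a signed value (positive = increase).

Baseline:
  H = 69
  M = 95
  B = 32 + 2·69 + 95 = 265
Option 1 (H + 32, M − 18):
  H = 69 + 32 = 101
  M = 95 − 18 = 77
  B = 32 + 2·101 + 77 = 311
Change in B: 311 − 265 = 46

46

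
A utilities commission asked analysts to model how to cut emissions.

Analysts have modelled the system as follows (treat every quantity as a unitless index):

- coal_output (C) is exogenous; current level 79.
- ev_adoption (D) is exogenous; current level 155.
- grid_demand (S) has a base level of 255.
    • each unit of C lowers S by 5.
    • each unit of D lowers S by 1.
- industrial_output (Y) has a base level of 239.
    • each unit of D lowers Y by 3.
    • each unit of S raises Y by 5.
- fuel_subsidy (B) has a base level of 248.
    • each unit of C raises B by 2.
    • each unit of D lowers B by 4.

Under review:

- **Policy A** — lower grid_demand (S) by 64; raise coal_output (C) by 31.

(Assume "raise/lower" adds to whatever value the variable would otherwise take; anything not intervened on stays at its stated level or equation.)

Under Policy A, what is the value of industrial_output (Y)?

-2796

Policy A (S − 64, C + 31):
  C = 79 + 31 = 110
  D = 155
  S = 255 − 5·110 − 155 (−64 from intervention) = -514
  Y = 239 − 3·155 + 5·(-514) = -2796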